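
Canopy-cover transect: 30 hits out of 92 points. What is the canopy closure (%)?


Formula: Canopy closure = covered points / total points * 100
Closure = 30 / 92 * 100
Closure = 0.3261 * 100 = 32.6%

32.6


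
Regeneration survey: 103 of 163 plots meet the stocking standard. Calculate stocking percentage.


Formula: Stocking % = stocked plots / total plots * 100
Stocking = 103 / 163 * 100
Stocking = 0.6319 * 100 = 63.2%

63.2


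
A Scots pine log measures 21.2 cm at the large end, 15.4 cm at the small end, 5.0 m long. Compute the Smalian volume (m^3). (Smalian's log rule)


Smalian: V = (A1 + A2)/2 * L,  A = pi*(D/200)^2
A1 = pi*(21.2/200)^2 = 0.035299 m^2
A2 = pi*(15.4/200)^2 = 0.018627 m^2
V = (0.035299+0.018627)/2*5.0 = 0.1348 m^3

0.1348


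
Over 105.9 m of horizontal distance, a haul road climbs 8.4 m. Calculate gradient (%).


Formula: Gradient = rise / run * 100
Gradient = 8.4 / 105.9 * 100 = 7.9%

7.9


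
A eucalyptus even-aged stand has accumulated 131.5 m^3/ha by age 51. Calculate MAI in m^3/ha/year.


Formula: MAI = Total Volume / Stand Age
MAI = 131.5 m^3/ha / 51 years
MAI = 2.58 m^3/ha/year

2.58


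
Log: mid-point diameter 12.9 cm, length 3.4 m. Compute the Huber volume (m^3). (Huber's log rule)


Huber: V = Am * L,  Am = pi*(Dm/200)^2
Am = pi*(12.9/200)^2 = 0.01307 m^2
V = 0.01307*3.4 = 0.0444 m^3

0.0444


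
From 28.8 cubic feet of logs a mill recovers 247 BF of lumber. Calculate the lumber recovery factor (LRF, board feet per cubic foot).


Formula: LRF = Lumber Output (BF) / Log Input (ft^3)
LRF = 247 BF / 28.8 ft^3
LRF = 8.58 BF/ft^3

8.58


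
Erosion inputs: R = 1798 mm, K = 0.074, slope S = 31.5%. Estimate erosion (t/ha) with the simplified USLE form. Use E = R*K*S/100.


Formula: E = R * K * S / 100  (simplified USLE)
R * K = 1798 * 0.074 = 133.052
E = 133.052 * 31.5 / 100 = 41.91 t/ha

41.91


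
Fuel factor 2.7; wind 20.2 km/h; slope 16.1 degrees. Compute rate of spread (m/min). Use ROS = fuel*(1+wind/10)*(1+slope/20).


Formula: ROS = fuel * (1 + wind/10) * (1 + slope/20)
Wind factor = 1 + 20.2/10 = 3.02
Slope factor = 1 + 16.1/20 = 1.805
ROS = 2.7 * 3.02 * 1.805 = 14.72 m/min

14.72


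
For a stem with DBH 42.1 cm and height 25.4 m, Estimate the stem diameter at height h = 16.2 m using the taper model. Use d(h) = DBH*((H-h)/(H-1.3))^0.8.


Taper: d(h) = DBH * ((H - h) / (H - 1.3))^0.8
Numerator = H - h = 25.4 - 16.2 = 9.2 m
Denominator = H - 1.3 = 25.4 - 1.3 = 24.1 m
Ratio = 9.2 / 24.1 = 0.38174
d = 42.1 * 0.38174^0.8 = 19.5 cm

19.5


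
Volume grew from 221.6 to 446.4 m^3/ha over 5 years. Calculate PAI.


Formula: PAI = (V_T2 - V_T1) / (T2 - T1)
Volume increment = 446.4 - 221.6 = 224.8 m^3/ha
PAI = 224.8 / 5 = 44.96 m^3/ha/year

44.96


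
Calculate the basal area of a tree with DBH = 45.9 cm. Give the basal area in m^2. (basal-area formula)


Formula: BA = pi * (DBH/2)^2 / 10000  (cm^2 to m^2)
Radius = DBH/2 = 45.9/2 = 22.95 cm
BA = pi * 22.95^2 / 10000
   = 1654.6847 cm^2 / 10000
   = 0.1655 m^2

0.1655


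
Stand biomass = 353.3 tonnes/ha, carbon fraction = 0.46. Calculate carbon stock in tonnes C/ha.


Formula: Carbon Stock = Biomass * Carbon Fraction
C = 353.3 t/ha * 0.46
C = 162.5 t C/ha

162.5


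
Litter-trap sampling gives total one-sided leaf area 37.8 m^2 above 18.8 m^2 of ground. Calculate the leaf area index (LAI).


Formula: LAI = total leaf area / ground area  (dimensionless)
LAI = 37.8 m^2 / 18.8 m^2
LAI = 2.01

2.01


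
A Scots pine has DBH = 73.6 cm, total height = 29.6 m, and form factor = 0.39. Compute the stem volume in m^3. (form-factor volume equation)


Formula: V = pi * (DBH/200)^2 * H * ff
Radius = DBH/200 = 73.6/200 = 0.368 m
Radius^2 = 0.368^2 = 0.135424 m^2
V = pi * 0.135424 * 29.6 * 0.39
V = 4.911 m^3

4.911


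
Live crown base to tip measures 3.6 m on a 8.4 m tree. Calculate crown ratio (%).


Formula: Crown Ratio = (Crown Length / Total Height) * 100
CR = (3.6 m / 8.4 m) * 100
CR = 0.4286 * 100 = 42.9%

42.9


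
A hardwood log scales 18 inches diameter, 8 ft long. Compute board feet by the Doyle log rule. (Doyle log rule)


Doyle: BF = (D - 4)^2 * L / 16
Adjusted diameter = 18 - 4 = 14 in
(D-4)^2 = 14^2 = 196
BF = 196 * 8 / 16 = 98 BF

98


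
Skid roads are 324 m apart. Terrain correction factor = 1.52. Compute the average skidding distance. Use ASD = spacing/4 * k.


Formula: ASD = (spacing / 4) * correction
Uncorrected distance = spacing / 4 = 324 / 4 = 81 m
ASD = 81 * 1.52 = 123 m

123


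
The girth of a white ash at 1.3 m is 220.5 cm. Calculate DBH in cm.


Formula: DBH = C / pi
DBH = 220.5 / pi
pi = 3.14159...
DBH = 70.2 cm

70.2


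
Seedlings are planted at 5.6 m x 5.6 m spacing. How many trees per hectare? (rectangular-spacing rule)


Formula: TPH = 10000 m^2/ha / (spacing_x * spacing_y)
Area per tree = 5.6 m * 5.6 m = 31.36 m^2
TPH = 10000 / 31.36 = 319 trees/ha

319


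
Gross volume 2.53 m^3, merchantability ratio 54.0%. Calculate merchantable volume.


Formula: MV = V_total * (merchantable_pct / 100)
Merchantable fraction = 54.0% / 100 = 0.54
MV = 2.53 m^3 * 0.54 = 1.366 m^3

1.366


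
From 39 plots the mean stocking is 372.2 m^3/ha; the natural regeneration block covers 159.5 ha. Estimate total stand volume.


Formula: Total Volume = Mean Volume per ha * Total Area
Total Volume = 372.2 m^3/ha * 159.5 ha
Total Volume = 59366 m^3

59366


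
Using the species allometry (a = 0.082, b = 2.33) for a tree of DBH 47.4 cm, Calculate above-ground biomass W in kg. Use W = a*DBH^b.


Formula: W = a * DBH^b  (allometric power law)
DBH^b = 47.4^2.33 = 8027.1899
W = 0.082 * 8027.1899 = 658.2 kg

658.2


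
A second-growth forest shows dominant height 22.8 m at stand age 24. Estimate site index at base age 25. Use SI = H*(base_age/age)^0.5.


Formula: SI = H_dom * (base_age / age)^0.5
Age ratio = 25 / 24 = 1.04167
sqrt(age_ratio) = 1.02062
SI = 22.8 * 1.02062 = 23.3 m

23.3


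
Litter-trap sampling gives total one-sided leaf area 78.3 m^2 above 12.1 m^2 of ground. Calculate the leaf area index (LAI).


Formula: LAI = total leaf area / ground area  (dimensionless)
LAI = 78.3 m^2 / 12.1 m^2
LAI = 6.47

6.47


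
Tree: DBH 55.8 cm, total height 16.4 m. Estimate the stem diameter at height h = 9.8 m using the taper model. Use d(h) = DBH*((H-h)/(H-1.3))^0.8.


Taper: d(h) = DBH * ((H - h) / (H - 1.3))^0.8
Numerator = H - h = 16.4 - 9.8 = 6.6 m
Denominator = H - 1.3 = 16.4 - 1.3 = 15.1 m
Ratio = 6.6 / 15.1 = 0.43709
d = 55.8 * 0.43709^0.8 = 28.8 cm

28.8


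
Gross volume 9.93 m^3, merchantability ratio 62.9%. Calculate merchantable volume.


Formula: MV = V_total * (merchantable_pct / 100)
Merchantable fraction = 62.9% / 100 = 0.629
MV = 9.93 m^3 * 0.629 = 6.246 m^3

6.246


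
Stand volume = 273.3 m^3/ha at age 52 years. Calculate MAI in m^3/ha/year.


Formula: MAI = Total Volume / Stand Age
MAI = 273.3 m^3/ha / 52 years
MAI = 5.26 m^3/ha/year

5.26


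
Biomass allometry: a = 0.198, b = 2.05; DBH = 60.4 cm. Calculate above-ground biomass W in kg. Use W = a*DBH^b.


Formula: W = a * DBH^b  (allometric power law)
DBH^b = 60.4^2.05 = 4478.4293
W = 0.198 * 4478.4293 = 886.7 kg

886.7


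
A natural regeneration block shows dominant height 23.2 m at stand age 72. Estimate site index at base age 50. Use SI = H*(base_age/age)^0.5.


Formula: SI = H_dom * (base_age / age)^0.5
Age ratio = 50 / 72 = 0.69444
sqrt(age_ratio) = 0.83333
SI = 23.2 * 0.83333 = 19.3 m

19.3


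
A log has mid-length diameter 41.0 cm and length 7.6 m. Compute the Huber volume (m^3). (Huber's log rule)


Huber: V = Am * L,  Am = pi*(Dm/200)^2
Am = pi*(41.0/200)^2 = 0.132025 m^2
V = 0.132025*7.6 = 1.0034 m^3

1.0034


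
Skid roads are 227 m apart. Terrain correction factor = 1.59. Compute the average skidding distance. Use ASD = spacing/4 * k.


Formula: ASD = (spacing / 4) * correction
Uncorrected distance = spacing / 4 = 227 / 4 = 56.75 m
ASD = 56.75 * 1.59 = 90 m

90


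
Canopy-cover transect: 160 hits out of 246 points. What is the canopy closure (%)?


Formula: Canopy closure = covered points / total points * 100
Closure = 160 / 246 * 100
Closure = 0.6504 * 100 = 65.0%

65.0


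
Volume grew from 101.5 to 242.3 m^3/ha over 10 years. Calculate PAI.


Formula: PAI = (V_T2 - V_T1) / (T2 - T1)
Volume increment = 242.3 - 101.5 = 140.8 m^3/ha
PAI = 140.8 / 10 = 14.08 m^3/ha/year

14.08


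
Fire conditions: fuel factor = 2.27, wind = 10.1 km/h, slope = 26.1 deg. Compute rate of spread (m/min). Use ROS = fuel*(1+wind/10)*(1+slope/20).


Formula: ROS = fuel * (1 + wind/10) * (1 + slope/20)
Wind factor = 1 + 10.1/10 = 2.01
Slope factor = 1 + 26.1/20 = 2.305
ROS = 2.27 * 2.01 * 2.305 = 10.52 m/min

10.52


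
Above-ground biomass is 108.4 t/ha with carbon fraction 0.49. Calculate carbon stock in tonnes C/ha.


Formula: Carbon Stock = Biomass * Carbon Fraction
C = 108.4 t/ha * 0.49
C = 53.1 t C/ha

53.1


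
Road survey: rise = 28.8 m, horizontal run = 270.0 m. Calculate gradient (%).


Formula: Gradient = rise / run * 100
Gradient = 28.8 / 270.0 * 100 = 10.7%

10.7


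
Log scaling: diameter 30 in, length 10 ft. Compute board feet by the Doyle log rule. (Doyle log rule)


Doyle: BF = (D - 4)^2 * L / 16
Adjusted diameter = 30 - 4 = 26 in
(D-4)^2 = 26^2 = 676
BF = 676 * 10 / 16 = 423 BF

423


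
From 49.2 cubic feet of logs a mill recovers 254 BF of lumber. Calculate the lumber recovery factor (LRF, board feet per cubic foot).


Formula: LRF = Lumber Output (BF) / Log Input (ft^3)
LRF = 254 BF / 49.2 ft^3
LRF = 5.16 BF/ft^3

5.16


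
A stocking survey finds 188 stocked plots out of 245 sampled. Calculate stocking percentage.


Formula: Stocking % = stocked plots / total plots * 100
Stocking = 188 / 245 * 100
Stocking = 0.7673 * 100 = 76.7%

76.7


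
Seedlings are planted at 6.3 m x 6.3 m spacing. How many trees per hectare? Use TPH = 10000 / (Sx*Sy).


Formula: TPH = 10000 m^2/ha / (spacing_x * spacing_y)
Area per tree = 6.3 m * 6.3 m = 39.69 m^2
TPH = 10000 / 39.69 = 252 trees/ha

252


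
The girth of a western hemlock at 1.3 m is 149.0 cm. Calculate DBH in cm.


Formula: DBH = C / pi
DBH = 149.0 / pi
pi = 3.14159...
DBH = 47.4 cm

47.4


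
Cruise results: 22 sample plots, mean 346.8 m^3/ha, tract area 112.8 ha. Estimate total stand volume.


Formula: Total Volume = Mean Volume per ha * Total Area
Total Volume = 346.8 m^3/ha * 112.8 ha
Total Volume = 39119 m^3

39119


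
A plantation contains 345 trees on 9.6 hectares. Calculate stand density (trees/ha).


Formula: Stand Density = N_trees / Area_ha
Density = 345 trees / 9.6 ha
Density = 36 trees/ha

36


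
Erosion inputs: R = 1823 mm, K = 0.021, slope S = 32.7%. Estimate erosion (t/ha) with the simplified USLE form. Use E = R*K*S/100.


Formula: E = R * K * S / 100  (simplified USLE)
R * K = 1823 * 0.021 = 38.283
E = 38.283 * 32.7 / 100 = 12.52 t/ha

12.52


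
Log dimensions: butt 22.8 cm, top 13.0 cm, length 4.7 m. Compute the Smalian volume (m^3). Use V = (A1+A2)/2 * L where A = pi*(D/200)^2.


Smalian: V = (A1 + A2)/2 * L,  A = pi*(D/200)^2
A1 = pi*(22.8/200)^2 = 0.040828 m^2
A2 = pi*(13.0/200)^2 = 0.013273 m^2
V = (0.040828+0.013273)/2*4.7 = 0.1271 m^3

0.1271


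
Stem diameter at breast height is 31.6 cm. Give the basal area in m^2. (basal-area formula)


Formula: BA = pi * (DBH/2)^2 / 10000  (cm^2 to m^2)
Radius = DBH/2 = 31.6/2 = 15.8 cm
BA = pi * 15.8^2 / 10000
   = 784.2672 cm^2 / 10000
   = 0.0784 m^2

0.0784


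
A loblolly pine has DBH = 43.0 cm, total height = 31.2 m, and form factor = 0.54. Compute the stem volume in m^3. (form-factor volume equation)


Formula: V = pi * (DBH/200)^2 * H * ff
Radius = DBH/200 = 43.0/200 = 0.215 m
Radius^2 = 0.215^2 = 0.046225 m^2
V = pi * 0.046225 * 31.2 * 0.54
V = 2.447 m^3

2.447


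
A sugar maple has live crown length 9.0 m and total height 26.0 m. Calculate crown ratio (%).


Formula: Crown Ratio = (Crown Length / Total Height) * 100
CR = (9.0 m / 26.0 m) * 100
CR = 0.3462 * 100 = 34.6%

34.6


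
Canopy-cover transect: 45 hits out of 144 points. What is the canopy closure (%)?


Formula: Canopy closure = covered points / total points * 100
Closure = 45 / 144 * 100
Closure = 0.3125 * 100 = 31.3%

31.3


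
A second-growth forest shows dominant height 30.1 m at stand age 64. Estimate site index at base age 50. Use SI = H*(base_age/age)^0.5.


Formula: SI = H_dom * (base_age / age)^0.5
Age ratio = 50 / 64 = 0.78125
sqrt(age_ratio) = 0.88388
SI = 30.1 * 0.88388 = 26.6 m

26.6


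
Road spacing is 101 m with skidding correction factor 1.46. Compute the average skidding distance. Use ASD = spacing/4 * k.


Formula: ASD = (spacing / 4) * correction
Uncorrected distance = spacing / 4 = 101 / 4 = 25.25 m
ASD = 25.25 * 1.46 = 37 m

37


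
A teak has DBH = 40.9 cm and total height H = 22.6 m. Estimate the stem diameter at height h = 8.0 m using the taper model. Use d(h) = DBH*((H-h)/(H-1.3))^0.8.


Taper: d(h) = DBH * ((H - h) / (H - 1.3))^0.8
Numerator = H - h = 22.6 - 8.0 = 14.6 m
Denominator = H - 1.3 = 22.6 - 1.3 = 21.3 m
Ratio = 14.6 / 21.3 = 0.68545
d = 40.9 * 0.68545^0.8 = 30.2 cm

30.2


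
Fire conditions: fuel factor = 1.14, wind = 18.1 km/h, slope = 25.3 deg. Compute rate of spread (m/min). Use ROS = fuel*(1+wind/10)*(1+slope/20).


Formula: ROS = fuel * (1 + wind/10) * (1 + slope/20)
Wind factor = 1 + 18.1/10 = 2.81
Slope factor = 1 + 25.3/20 = 2.265
ROS = 1.14 * 2.81 * 2.265 = 7.26 m/min

7.26


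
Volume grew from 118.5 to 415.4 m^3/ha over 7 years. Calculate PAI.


Formula: PAI = (V_T2 - V_T1) / (T2 - T1)
Volume increment = 415.4 - 118.5 = 296.9 m^3/ha
PAI = 296.9 / 7 = 42.41 m^3/ha/year

42.41


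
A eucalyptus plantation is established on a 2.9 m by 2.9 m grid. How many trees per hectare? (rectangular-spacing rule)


Formula: TPH = 10000 m^2/ha / (spacing_x * spacing_y)
Area per tree = 2.9 m * 2.9 m = 8.41 m^2
TPH = 10000 / 8.41 = 1189 trees/ha

1189


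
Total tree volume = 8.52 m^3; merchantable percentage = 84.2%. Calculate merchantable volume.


Formula: MV = V_total * (merchantable_pct / 100)
Merchantable fraction = 84.2% / 100 = 0.842
MV = 8.52 m^3 * 0.842 = 7.174 m^3

7.174


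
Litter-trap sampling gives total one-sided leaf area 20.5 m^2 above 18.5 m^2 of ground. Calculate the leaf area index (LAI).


Formula: LAI = total leaf area / ground area  (dimensionless)
LAI = 20.5 m^2 / 18.5 m^2
LAI = 1.11

1.11


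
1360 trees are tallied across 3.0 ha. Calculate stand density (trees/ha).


Formula: Stand Density = N_trees / Area_ha
Density = 1360 trees / 3.0 ha
Density = 453 trees/ha

453


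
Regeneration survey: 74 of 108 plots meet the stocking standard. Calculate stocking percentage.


Formula: Stocking % = stocked plots / total plots * 100
Stocking = 74 / 108 * 100
Stocking = 0.6852 * 100 = 68.5%

68.5


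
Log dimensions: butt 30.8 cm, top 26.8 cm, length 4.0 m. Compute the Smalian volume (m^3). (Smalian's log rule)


Smalian: V = (A1 + A2)/2 * L,  A = pi*(D/200)^2
A1 = pi*(30.8/200)^2 = 0.074506 m^2
A2 = pi*(26.8/200)^2 = 0.05641 m^2
V = (0.074506+0.05641)/2*4.0 = 0.2618 m^3

0.2618


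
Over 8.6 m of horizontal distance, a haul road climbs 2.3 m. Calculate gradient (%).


Formula: Gradient = rise / run * 100
Gradient = 2.3 / 8.6 * 100 = 26.7%

26.7


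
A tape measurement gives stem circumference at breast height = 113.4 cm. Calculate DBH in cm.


Formula: DBH = C / pi
DBH = 113.4 / pi
pi = 3.14159...
DBH = 36.1 cm

36.1


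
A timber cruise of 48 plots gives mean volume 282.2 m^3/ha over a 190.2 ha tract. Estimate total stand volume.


Formula: Total Volume = Mean Volume per ha * Total Area
Total Volume = 282.2 m^3/ha * 190.2 ha
Total Volume = 53674 m^3

53674


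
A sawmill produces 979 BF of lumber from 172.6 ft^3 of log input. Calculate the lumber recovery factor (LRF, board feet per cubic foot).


Formula: LRF = Lumber Output (BF) / Log Input (ft^3)
LRF = 979 BF / 172.6 ft^3
LRF = 5.67 BF/ft^3

5.67


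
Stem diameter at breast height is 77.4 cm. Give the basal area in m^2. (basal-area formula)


Formula: BA = pi * (DBH/2)^2 / 10000  (cm^2 to m^2)
Radius = DBH/2 = 77.4/2 = 38.7 cm
BA = pi * 38.7^2 / 10000
   = 4705.1319 cm^2 / 10000
   = 0.4705 m^2

0.4705


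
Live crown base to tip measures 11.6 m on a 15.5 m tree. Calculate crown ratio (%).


Formula: Crown Ratio = (Crown Length / Total Height) * 100
CR = (11.6 m / 15.5 m) * 100
CR = 0.7484 * 100 = 74.8%

74.8


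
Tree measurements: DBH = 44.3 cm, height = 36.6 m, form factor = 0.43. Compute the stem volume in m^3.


Formula: V = pi * (DBH/200)^2 * H * ff
Radius = DBH/200 = 44.3/200 = 0.2215 m
Radius^2 = 0.2215^2 = 0.04906225 m^2
V = pi * 0.04906225 * 36.6 * 0.43
V = 2.426 m^3

2.426


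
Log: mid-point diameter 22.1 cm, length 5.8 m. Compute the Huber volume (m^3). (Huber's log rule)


Huber: V = Am * L,  Am = pi*(Dm/200)^2
Am = pi*(22.1/200)^2 = 0.03836 m^2
V = 0.03836*5.8 = 0.2225 m^3

0.2225


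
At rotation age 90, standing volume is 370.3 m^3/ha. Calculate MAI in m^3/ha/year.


Formula: MAI = Total Volume / Stand Age
MAI = 370.3 m^3/ha / 90 years
MAI = 4.11 m^3/ha/year

4.11


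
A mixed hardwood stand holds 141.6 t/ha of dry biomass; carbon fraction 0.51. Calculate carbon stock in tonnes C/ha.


Formula: Carbon Stock = Biomass * Carbon Fraction
C = 141.6 t/ha * 0.51
C = 72.2 t C/ha

72.2


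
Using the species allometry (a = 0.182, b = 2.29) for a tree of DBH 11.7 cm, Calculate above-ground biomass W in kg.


Formula: W = a * DBH^b  (allometric power law)
DBH^b = 11.7^2.29 = 279.348
W = 0.182 * 279.348 = 50.8 kg

50.8


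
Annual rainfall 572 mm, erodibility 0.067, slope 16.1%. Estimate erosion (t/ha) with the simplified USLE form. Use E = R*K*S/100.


Formula: E = R * K * S / 100  (simplified USLE)
R * K = 572 * 0.067 = 38.324
E = 38.324 * 16.1 / 100 = 6.17 t/ha

6.17


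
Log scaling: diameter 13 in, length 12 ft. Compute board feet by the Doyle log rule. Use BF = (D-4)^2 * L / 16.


Doyle: BF = (D - 4)^2 * L / 16
Adjusted diameter = 13 - 4 = 9 in
(D-4)^2 = 9^2 = 81
BF = 81 * 12 / 16 = 61 BF

61


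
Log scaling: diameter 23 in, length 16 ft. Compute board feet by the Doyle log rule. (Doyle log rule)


Doyle: BF = (D - 4)^2 * L / 16
Adjusted diameter = 23 - 4 = 19 in
(D-4)^2 = 19^2 = 361
BF = 361 * 16 / 16 = 361 BF

361


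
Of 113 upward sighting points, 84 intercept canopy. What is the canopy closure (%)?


Formula: Canopy closure = covered points / total points * 100
Closure = 84 / 113 * 100
Closure = 0.7434 * 100 = 74.3%

74.3


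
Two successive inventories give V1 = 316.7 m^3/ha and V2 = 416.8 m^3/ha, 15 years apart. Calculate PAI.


Formula: PAI = (V_T2 - V_T1) / (T2 - T1)
Volume increment = 416.8 - 316.7 = 100.1 m^3/ha
PAI = 100.1 / 15 = 6.67 m^3/ha/year

6.67


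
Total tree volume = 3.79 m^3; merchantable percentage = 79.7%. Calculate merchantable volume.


Formula: MV = V_total * (merchantable_pct / 100)
Merchantable fraction = 79.7% / 100 = 0.797
MV = 3.79 m^3 * 0.797 = 3.021 m^3

3.021


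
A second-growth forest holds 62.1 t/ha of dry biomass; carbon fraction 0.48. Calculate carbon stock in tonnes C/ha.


Formula: Carbon Stock = Biomass * Carbon Fraction
C = 62.1 t/ha * 0.48
C = 29.8 t C/ha

29.8


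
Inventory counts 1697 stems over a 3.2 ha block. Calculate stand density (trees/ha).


Formula: Stand Density = N_trees / Area_ha
Density = 1697 trees / 3.2 ha
Density = 530 trees/ha

530


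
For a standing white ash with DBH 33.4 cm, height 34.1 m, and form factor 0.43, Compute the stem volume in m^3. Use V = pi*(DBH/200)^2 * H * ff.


Formula: V = pi * (DBH/200)^2 * H * ff
Radius = DBH/200 = 33.4/200 = 0.167 m
Radius^2 = 0.167^2 = 0.027889 m^2
V = pi * 0.027889 * 34.1 * 0.43
V = 1.285 m^3

1.285


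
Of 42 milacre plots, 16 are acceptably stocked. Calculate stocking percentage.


Formula: Stocking % = stocked plots / total plots * 100
Stocking = 16 / 42 * 100
Stocking = 0.381 * 100 = 38.1%

38.1


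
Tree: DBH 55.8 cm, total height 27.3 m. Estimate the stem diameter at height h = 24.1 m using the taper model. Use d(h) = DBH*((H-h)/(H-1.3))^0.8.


Taper: d(h) = DBH * ((H - h) / (H - 1.3))^0.8
Numerator = H - h = 27.3 - 24.1 = 3.2 m
Denominator = H - 1.3 = 27.3 - 1.3 = 26.0 m
Ratio = 3.2 / 26.0 = 0.12308
d = 55.8 * 0.12308^0.8 = 10.4 cm

10.4


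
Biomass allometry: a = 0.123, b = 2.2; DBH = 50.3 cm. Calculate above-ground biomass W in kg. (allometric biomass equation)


Formula: W = a * DBH^b  (allometric power law)
DBH^b = 50.3^2.2 = 5539.2322
W = 0.123 * 5539.2322 = 681.3 kg

681.3


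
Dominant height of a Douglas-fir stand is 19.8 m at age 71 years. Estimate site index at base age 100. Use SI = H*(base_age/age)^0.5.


Formula: SI = H_dom * (base_age / age)^0.5
Age ratio = 100 / 71 = 1.40845
sqrt(age_ratio) = 1.18678
SI = 19.8 * 1.18678 = 23.5 m

23.5


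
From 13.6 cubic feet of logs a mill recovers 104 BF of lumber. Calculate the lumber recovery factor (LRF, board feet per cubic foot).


Formula: LRF = Lumber Output (BF) / Log Input (ft^3)
LRF = 104 BF / 13.6 ft^3
LRF = 7.65 BF/ft^3

7.65


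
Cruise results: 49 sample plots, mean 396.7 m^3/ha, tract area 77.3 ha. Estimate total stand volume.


Formula: Total Volume = Mean Volume per ha * Total Area
Total Volume = 396.7 m^3/ha * 77.3 ha
Total Volume = 30665 m^3

30665


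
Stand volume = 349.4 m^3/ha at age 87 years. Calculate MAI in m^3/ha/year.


Formula: MAI = Total Volume / Stand Age
MAI = 349.4 m^3/ha / 87 years
MAI = 4.02 m^3/ha/year

4.02


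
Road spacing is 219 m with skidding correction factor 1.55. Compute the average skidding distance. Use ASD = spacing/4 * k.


Formula: ASD = (spacing / 4) * correction
Uncorrected distance = spacing / 4 = 219 / 4 = 54.75 m
ASD = 54.75 * 1.55 = 85 m

85


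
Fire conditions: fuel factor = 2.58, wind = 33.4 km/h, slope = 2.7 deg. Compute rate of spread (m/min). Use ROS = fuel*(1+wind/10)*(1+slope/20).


Formula: ROS = fuel * (1 + wind/10) * (1 + slope/20)
Wind factor = 1 + 33.4/10 = 4.34
Slope factor = 1 + 2.7/20 = 1.135
ROS = 2.58 * 4.34 * 1.135 = 12.71 m/min

12.71


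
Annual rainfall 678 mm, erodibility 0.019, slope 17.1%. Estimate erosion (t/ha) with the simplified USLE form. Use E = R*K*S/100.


Formula: E = R * K * S / 100  (simplified USLE)
R * K = 678 * 0.019 = 12.882
E = 12.882 * 17.1 / 100 = 2.2 t/ha

2.2


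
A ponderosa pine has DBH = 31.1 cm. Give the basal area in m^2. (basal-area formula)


Formula: BA = pi * (DBH/2)^2 / 10000  (cm^2 to m^2)
Radius = DBH/2 = 31.1/2 = 15.55 cm
BA = pi * 15.55^2 / 10000
   = 759.645 cm^2 / 10000
   = 0.076 m^2

0.076


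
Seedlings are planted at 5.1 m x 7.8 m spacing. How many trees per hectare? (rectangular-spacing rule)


Formula: TPH = 10000 m^2/ha / (spacing_x * spacing_y)
Area per tree = 5.1 m * 7.8 m = 39.78 m^2
TPH = 10000 / 39.78 = 251 trees/ha

251


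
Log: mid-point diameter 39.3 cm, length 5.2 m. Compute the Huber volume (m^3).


Huber: V = Am * L,  Am = pi*(Dm/200)^2
Am = pi*(39.3/200)^2 = 0.121304 m^2
V = 0.121304*5.2 = 0.6308 m^3

0.6308


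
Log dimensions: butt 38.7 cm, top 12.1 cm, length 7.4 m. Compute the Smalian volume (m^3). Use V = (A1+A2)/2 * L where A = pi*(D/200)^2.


Smalian: V = (A1 + A2)/2 * L,  A = pi*(D/200)^2
A1 = pi*(38.7/200)^2 = 0.117628 m^2
A2 = pi*(12.1/200)^2 = 0.011499 m^2
V = (0.117628+0.011499)/2*7.4 = 0.4778 m^3

0.4778


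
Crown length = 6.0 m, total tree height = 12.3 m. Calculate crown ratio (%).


Formula: Crown Ratio = (Crown Length / Total Height) * 100
CR = (6.0 m / 12.3 m) * 100
CR = 0.4878 * 100 = 48.8%

48.8


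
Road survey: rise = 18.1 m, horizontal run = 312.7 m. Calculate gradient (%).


Formula: Gradient = rise / run * 100
Gradient = 18.1 / 312.7 * 100 = 5.8%

5.8


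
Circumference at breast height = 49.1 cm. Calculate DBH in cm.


Formula: DBH = C / pi
DBH = 49.1 / pi
pi = 3.14159...
DBH = 15.6 cm

15.6


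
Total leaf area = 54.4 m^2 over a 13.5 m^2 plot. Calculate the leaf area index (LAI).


Formula: LAI = total leaf area / ground area  (dimensionless)
LAI = 54.4 m^2 / 13.5 m^2
LAI = 4.03

4.03


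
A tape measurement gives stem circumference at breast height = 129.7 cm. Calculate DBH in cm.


Formula: DBH = C / pi
DBH = 129.7 / pi
pi = 3.14159...
DBH = 41.3 cm

41.3


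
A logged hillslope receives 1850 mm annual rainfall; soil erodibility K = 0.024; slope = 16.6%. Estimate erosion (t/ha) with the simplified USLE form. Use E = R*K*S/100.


Formula: E = R * K * S / 100  (simplified USLE)
R * K = 1850 * 0.024 = 44.4
E = 44.4 * 16.6 / 100 = 7.37 t/ha

7.37


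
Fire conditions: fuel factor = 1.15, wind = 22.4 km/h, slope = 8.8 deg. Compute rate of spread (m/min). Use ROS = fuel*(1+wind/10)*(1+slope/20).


Formula: ROS = fuel * (1 + wind/10) * (1 + slope/20)
Wind factor = 1 + 22.4/10 = 3.24
Slope factor = 1 + 8.8/20 = 1.44
ROS = 1.15 * 3.24 * 1.44 = 5.37 m/min

5.37


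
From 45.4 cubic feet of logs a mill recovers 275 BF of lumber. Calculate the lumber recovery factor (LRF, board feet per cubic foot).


Formula: LRF = Lumber Output (BF) / Log Input (ft^3)
LRF = 275 BF / 45.4 ft^3
LRF = 6.06 BF/ft^3

6.06


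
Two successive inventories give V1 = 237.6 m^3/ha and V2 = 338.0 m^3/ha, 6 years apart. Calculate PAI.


Formula: PAI = (V_T2 - V_T1) / (T2 - T1)
Volume increment = 338.0 - 237.6 = 100.4 m^3/ha
PAI = 100.4 / 6 = 16.73 m^3/ha/year

16.73


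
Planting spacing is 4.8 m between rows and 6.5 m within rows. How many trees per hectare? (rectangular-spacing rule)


Formula: TPH = 10000 m^2/ha / (spacing_x * spacing_y)
Area per tree = 4.8 m * 6.5 m = 31.2 m^2
TPH = 10000 / 31.2 = 321 trees/ha

321


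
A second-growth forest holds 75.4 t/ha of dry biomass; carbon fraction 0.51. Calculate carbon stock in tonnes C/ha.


Formula: Carbon Stock = Biomass * Carbon Fraction
C = 75.4 t/ha * 0.51
C = 38.5 t C/ha

38.5


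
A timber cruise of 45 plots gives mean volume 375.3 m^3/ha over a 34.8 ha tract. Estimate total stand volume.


Formula: Total Volume = Mean Volume per ha * Total Area
Total Volume = 375.3 m^3/ha * 34.8 ha
Total Volume = 13060 m^3

13060


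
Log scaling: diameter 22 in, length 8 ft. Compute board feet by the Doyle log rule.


Doyle: BF = (D - 4)^2 * L / 16
Adjusted diameter = 22 - 4 = 18 in
(D-4)^2 = 18^2 = 324
BF = 324 * 8 / 16 = 162 BF

162


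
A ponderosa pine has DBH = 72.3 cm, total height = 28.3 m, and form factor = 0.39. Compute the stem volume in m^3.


Formula: V = pi * (DBH/200)^2 * H * ff
Radius = DBH/200 = 72.3/200 = 0.3615 m
Radius^2 = 0.3615^2 = 0.13068225 m^2
V = pi * 0.13068225 * 28.3 * 0.39
V = 4.531 m^3

4.531


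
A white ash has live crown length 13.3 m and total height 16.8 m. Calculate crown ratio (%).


Formula: Crown Ratio = (Crown Length / Total Height) * 100
CR = (13.3 m / 16.8 m) * 100
CR = 0.7917 * 100 = 79.2%

79.2


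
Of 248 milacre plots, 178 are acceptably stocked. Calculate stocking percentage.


Formula: Stocking % = stocked plots / total plots * 100
Stocking = 178 / 248 * 100
Stocking = 0.7177 * 100 = 71.8%

71.8


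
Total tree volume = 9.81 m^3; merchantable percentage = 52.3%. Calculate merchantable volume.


Formula: MV = V_total * (merchantable_pct / 100)
Merchantable fraction = 52.3% / 100 = 0.523
MV = 9.81 m^3 * 0.523 = 5.131 m^3

5.131


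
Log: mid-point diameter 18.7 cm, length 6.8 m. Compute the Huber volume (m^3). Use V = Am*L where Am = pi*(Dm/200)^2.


Huber: V = Am * L,  Am = pi*(Dm/200)^2
Am = pi*(18.7/200)^2 = 0.027465 m^2
V = 0.027465*6.8 = 0.1868 m^3

0.1868


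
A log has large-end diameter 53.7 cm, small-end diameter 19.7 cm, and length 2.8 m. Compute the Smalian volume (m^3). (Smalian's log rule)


Smalian: V = (A1 + A2)/2 * L,  A = pi*(D/200)^2
A1 = pi*(53.7/200)^2 = 0.226484 m^2
A2 = pi*(19.7/200)^2 = 0.030481 m^2
V = (0.226484+0.030481)/2*2.8 = 0.3598 m^3

0.3598


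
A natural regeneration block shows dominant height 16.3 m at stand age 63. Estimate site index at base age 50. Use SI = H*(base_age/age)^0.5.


Formula: SI = H_dom * (base_age / age)^0.5
Age ratio = 50 / 63 = 0.79365
sqrt(age_ratio) = 0.89087
SI = 16.3 * 0.89087 = 14.5 m

14.5


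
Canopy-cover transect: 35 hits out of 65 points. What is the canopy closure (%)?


Formula: Canopy closure = covered points / total points * 100
Closure = 35 / 65 * 100
Closure = 0.5385 * 100 = 53.8%

53.8


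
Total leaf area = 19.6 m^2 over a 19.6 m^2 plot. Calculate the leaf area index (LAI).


Formula: LAI = total leaf area / ground area  (dimensionless)
LAI = 19.6 m^2 / 19.6 m^2
LAI = 1.0

1.0


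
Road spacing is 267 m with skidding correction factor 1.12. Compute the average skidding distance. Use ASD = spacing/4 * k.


Formula: ASD = (spacing / 4) * correction
Uncorrected distance = spacing / 4 = 267 / 4 = 66.75 m
ASD = 66.75 * 1.12 = 75 m

75


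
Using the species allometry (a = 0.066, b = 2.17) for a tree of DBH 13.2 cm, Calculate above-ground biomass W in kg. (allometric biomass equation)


Formula: W = a * DBH^b  (allometric power law)
DBH^b = 13.2^2.17 = 270.1752
W = 0.066 * 270.1752 = 17.8 kg

17.8


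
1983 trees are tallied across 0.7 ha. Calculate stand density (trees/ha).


Formula: Stand Density = N_trees / Area_ha
Density = 1983 trees / 0.7 ha
Density = 2833 trees/ha

2833


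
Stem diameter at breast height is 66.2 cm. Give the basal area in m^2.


Formula: BA = pi * (DBH/2)^2 / 10000  (cm^2 to m^2)
Radius = DBH/2 = 66.2/2 = 33.1 cm
BA = pi * 33.1^2 / 10000
   = 3441.9603 cm^2 / 10000
   = 0.3442 m^2

0.3442


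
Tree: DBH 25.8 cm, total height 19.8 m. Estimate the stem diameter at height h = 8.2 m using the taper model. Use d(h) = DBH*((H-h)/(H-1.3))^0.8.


Taper: d(h) = DBH * ((H - h) / (H - 1.3))^0.8
Numerator = H - h = 19.8 - 8.2 = 11.6 m
Denominator = H - 1.3 = 19.8 - 1.3 = 18.5 m
Ratio = 11.6 / 18.5 = 0.62703
d = 25.8 * 0.62703^0.8 = 17.8 cm

17.8


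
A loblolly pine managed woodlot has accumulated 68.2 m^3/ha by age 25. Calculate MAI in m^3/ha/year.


Formula: MAI = Total Volume / Stand Age
MAI = 68.2 m^3/ha / 25 years
MAI = 2.73 m^3/ha/year

2.73


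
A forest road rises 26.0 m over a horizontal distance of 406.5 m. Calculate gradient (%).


Formula: Gradient = rise / run * 100
Gradient = 26.0 / 406.5 * 100 = 6.4%

6.4


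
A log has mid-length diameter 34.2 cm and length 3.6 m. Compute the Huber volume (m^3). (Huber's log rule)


Huber: V = Am * L,  Am = pi*(Dm/200)^2
Am = pi*(34.2/200)^2 = 0.091863 m^2
V = 0.091863*3.6 = 0.3307 m^3

0.3307


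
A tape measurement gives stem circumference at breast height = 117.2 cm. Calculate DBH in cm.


Formula: DBH = C / pi
DBH = 117.2 / pi
pi = 3.14159...
DBH = 37.3 cm

37.3


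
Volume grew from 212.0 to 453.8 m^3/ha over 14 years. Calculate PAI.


Formula: PAI = (V_T2 - V_T1) / (T2 - T1)
Volume increment = 453.8 - 212.0 = 241.8 m^3/ha
PAI = 241.8 / 14 = 17.27 m^3/ha/year

17.27


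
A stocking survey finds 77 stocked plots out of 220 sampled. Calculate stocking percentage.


Formula: Stocking % = stocked plots / total plots * 100
Stocking = 77 / 220 * 100
Stocking = 0.35 * 100 = 35.0%

35.0


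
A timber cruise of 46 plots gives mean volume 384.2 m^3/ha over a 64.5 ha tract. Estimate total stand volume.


Formula: Total Volume = Mean Volume per ha * Total Area
Total Volume = 384.2 m^3/ha * 64.5 ha
Total Volume = 24781 m^3

24781


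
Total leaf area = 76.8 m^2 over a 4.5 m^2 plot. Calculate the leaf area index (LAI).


Formula: LAI = total leaf area / ground area  (dimensionless)
LAI = 76.8 m^2 / 4.5 m^2
LAI = 17.07

17.07


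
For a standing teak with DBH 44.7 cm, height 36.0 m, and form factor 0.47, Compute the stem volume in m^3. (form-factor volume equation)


Formula: V = pi * (DBH/200)^2 * H * ff
Radius = DBH/200 = 44.7/200 = 0.2235 m
Radius^2 = 0.2235^2 = 0.04995225 m^2
V = pi * 0.04995225 * 36.0 * 0.47
V = 2.655 m^3

2.655


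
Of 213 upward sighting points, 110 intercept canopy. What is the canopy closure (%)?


Formula: Canopy closure = covered points / total points * 100
Closure = 110 / 213 * 100
Closure = 0.5164 * 100 = 51.6%

51.6


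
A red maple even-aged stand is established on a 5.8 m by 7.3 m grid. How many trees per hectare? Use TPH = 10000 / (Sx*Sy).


Formula: TPH = 10000 m^2/ha / (spacing_x * spacing_y)
Area per tree = 5.8 m * 7.3 m = 42.34 m^2
TPH = 10000 / 42.34 = 236 trees/ha

236


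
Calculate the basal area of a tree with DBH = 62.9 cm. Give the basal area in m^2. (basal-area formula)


Formula: BA = pi * (DBH/2)^2 / 10000  (cm^2 to m^2)
Radius = DBH/2 = 62.9/2 = 31.45 cm
BA = pi * 31.45^2 / 10000
   = 3107.3571 cm^2 / 10000
   = 0.3107 m^2

0.3107


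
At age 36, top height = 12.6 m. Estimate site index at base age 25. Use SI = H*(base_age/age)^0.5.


Formula: SI = H_dom * (base_age / age)^0.5
Age ratio = 25 / 36 = 0.69444
sqrt(age_ratio) = 0.83333
SI = 12.6 * 0.83333 = 10.5 m

10.5


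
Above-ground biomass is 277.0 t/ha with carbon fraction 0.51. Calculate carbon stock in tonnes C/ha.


Formula: Carbon Stock = Biomass * Carbon Fraction
C = 277.0 t/ha * 0.51
C = 141.3 t C/ha

141.3


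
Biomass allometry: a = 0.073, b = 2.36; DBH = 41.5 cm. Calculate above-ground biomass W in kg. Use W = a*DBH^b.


Formula: W = a * DBH^b  (allometric power law)
DBH^b = 41.5^2.36 = 6585.5721
W = 0.073 * 6585.5721 = 480.7 kg

480.7


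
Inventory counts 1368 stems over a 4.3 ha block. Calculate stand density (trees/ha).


Formula: Stand Density = N_trees / Area_ha
Density = 1368 trees / 4.3 ha
Density = 318 trees/ha

318


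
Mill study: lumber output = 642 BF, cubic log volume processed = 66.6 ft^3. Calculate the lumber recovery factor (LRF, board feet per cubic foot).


Formula: LRF = Lumber Output (BF) / Log Input (ft^3)
LRF = 642 BF / 66.6 ft^3
LRF = 9.64 BF/ft^3

9.64


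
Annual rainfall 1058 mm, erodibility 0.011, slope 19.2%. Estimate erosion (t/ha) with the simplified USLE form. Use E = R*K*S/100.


Formula: E = R * K * S / 100  (simplified USLE)
R * K = 1058 * 0.011 = 11.638
E = 11.638 * 19.2 / 100 = 2.23 t/ha

2.23


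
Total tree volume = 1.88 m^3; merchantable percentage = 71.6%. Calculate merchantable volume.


Formula: MV = V_total * (merchantable_pct / 100)
Merchantable fraction = 71.6% / 100 = 0.716
MV = 1.88 m^3 * 0.716 = 1.346 m^3

1.346


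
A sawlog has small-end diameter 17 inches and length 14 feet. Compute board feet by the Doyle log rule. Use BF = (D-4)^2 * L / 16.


Doyle: BF = (D - 4)^2 * L / 16
Adjusted diameter = 17 - 4 = 13 in
(D-4)^2 = 13^2 = 169
BF = 169 * 14 / 16 = 148 BF

148


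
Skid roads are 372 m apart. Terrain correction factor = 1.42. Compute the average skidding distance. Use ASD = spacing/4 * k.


Formula: ASD = (spacing / 4) * correction
Uncorrected distance = spacing / 4 = 372 / 4 = 93 m
ASD = 93 * 1.42 = 132 m

132


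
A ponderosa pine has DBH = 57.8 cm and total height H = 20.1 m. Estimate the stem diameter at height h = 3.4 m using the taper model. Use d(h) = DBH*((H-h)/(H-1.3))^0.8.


Taper: d(h) = DBH * ((H - h) / (H - 1.3))^0.8
Numerator = H - h = 20.1 - 3.4 = 16.7 m
Denominator = H - 1.3 = 20.1 - 1.3 = 18.8 m
Ratio = 16.7 / 18.8 = 0.8883
d = 57.8 * 0.8883^0.8 = 52.6 cm

52.6


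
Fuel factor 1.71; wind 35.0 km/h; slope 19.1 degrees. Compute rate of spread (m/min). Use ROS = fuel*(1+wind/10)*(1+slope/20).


Formula: ROS = fuel * (1 + wind/10) * (1 + slope/20)
Wind factor = 1 + 35.0/10 = 4.5
Slope factor = 1 + 19.1/20 = 1.955
ROS = 1.71 * 4.5 * 1.955 = 15.04 m/min

15.04


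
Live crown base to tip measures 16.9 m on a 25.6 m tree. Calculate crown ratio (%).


Formula: Crown Ratio = (Crown Length / Total Height) * 100
CR = (16.9 m / 25.6 m) * 100
CR = 0.6602 * 100 = 66.0%

66.0


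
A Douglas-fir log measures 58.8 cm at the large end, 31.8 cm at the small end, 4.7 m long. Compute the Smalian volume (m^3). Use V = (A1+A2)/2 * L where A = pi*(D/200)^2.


Smalian: V = (A1 + A2)/2 * L,  A = pi*(D/200)^2
A1 = pi*(58.8/200)^2 = 0.271547 m^2
A2 = pi*(31.8/200)^2 = 0.079423 m^2
V = (0.271547+0.079423)/2*4.7 = 0.8248 m^3

0.8248


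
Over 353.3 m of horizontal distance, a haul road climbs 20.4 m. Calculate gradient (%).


Formula: Gradient = rise / run * 100
Gradient = 20.4 / 353.3 * 100 = 5.8%

5.8


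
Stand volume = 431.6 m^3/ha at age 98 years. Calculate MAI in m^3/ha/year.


Formula: MAI = Total Volume / Stand Age
MAI = 431.6 m^3/ha / 98 years
MAI = 4.4 m^3/ha/year

4.4


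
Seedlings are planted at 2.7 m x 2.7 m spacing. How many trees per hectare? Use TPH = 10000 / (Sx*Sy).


Formula: TPH = 10000 m^2/ha / (spacing_x * spacing_y)
Area per tree = 2.7 m * 2.7 m = 7.29 m^2
TPH = 10000 / 7.29 = 1372 trees/ha

1372


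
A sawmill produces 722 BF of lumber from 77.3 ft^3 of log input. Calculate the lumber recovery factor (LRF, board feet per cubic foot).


Formula: LRF = Lumber Output (BF) / Log Input (ft^3)
LRF = 722 BF / 77.3 ft^3
LRF = 9.34 BF/ft^3

9.34


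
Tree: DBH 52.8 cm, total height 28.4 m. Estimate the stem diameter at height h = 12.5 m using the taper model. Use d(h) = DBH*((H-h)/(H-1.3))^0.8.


Taper: d(h) = DBH * ((H - h) / (H - 1.3))^0.8
Numerator = H - h = 28.4 - 12.5 = 15.9 m
Denominator = H - 1.3 = 28.4 - 1.3 = 27.1 m
Ratio = 15.9 / 27.1 = 0.58672
d = 52.8 * 0.58672^0.8 = 34.5 cm

34.5


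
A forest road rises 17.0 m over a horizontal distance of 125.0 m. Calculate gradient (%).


Formula: Gradient = rise / run * 100
Gradient = 17.0 / 125.0 * 100 = 13.6%

13.6


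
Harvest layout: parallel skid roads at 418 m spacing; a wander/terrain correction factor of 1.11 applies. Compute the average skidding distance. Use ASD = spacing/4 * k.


Formula: ASD = (spacing / 4) * correction
Uncorrected distance = spacing / 4 = 418 / 4 = 104.5 m
ASD = 104.5 * 1.11 = 116 m

116


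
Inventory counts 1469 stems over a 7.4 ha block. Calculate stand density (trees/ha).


Formula: Stand Density = N_trees / Area_ha
Density = 1469 trees / 7.4 ha
Density = 199 trees/ha

199


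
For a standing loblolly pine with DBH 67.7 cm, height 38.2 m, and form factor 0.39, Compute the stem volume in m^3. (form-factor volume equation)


Formula: V = pi * (DBH/200)^2 * H * ff
Radius = DBH/200 = 67.7/200 = 0.3385 m
Radius^2 = 0.3385^2 = 0.11458225 m^2
V = pi * 0.11458225 * 38.2 * 0.39
V = 5.363 m^3

5.363


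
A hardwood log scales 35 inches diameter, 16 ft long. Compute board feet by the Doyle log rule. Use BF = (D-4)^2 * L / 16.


Doyle: BF = (D - 4)^2 * L / 16
Adjusted diameter = 35 - 4 = 31 in
(D-4)^2 = 31^2 = 961
BF = 961 * 16 / 16 = 961 BF

961


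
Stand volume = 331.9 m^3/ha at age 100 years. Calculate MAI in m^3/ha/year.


Formula: MAI = Total Volume / Stand Age
MAI = 331.9 m^3/ha / 100 years
MAI = 3.32 m^3/ha/year

3.32


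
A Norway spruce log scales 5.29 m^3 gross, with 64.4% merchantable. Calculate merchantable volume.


Formula: MV = V_total * (merchantable_pct / 100)
Merchantable fraction = 64.4% / 100 = 0.644
MV = 5.29 m^3 * 0.644 = 3.407 m^3

3.407


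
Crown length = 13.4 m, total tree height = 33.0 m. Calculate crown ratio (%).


Formula: Crown Ratio = (Crown Length / Total Height) * 100
CR = (13.4 m / 33.0 m) * 100
CR = 0.4061 * 100 = 40.6%

40.6


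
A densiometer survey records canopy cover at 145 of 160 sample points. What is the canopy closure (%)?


Formula: Canopy closure = covered points / total points * 100
Closure = 145 / 160 * 100
Closure = 0.9062 * 100 = 90.6%

90.6
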